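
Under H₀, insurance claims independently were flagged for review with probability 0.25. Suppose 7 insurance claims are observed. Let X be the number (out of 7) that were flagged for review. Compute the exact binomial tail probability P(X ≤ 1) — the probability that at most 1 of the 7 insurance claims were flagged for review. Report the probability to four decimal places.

X is binomial with n = 7 and p = 0.25.
P(X ≤ 1) = C(7,0)·0.25^0·0.75^7 + C(7,1)·0.25^1·0.75^6.
= 0.133484 + 0.311462 = 0.4449.

P = 0.4449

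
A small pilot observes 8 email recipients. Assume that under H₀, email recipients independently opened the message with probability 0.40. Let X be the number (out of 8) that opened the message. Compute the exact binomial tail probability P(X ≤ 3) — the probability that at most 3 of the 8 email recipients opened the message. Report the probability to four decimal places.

X is binomial with n = 8 and p = 0.40.
P(X ≤ 3) = C(8,0)·0.40^0·0.60^8 + C(8,1)·0.40^1·0.60^7 + C(8,2)·0.40^2·0.60^6 + C(8,3)·0.40^3·0.60^5.
= 0.016796 + 0.089580 + 0.209019 + 0.278692 = 0.5941.

P = 0.5941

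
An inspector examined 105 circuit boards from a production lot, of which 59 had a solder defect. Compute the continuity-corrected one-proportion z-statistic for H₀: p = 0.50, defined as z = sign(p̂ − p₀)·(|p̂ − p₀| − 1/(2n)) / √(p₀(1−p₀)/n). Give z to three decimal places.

The sample proportion is 59/105 = 0.56190. p̂ − p₀ = 0.061905.
1/(2n) = 0.004762.
Corrected numerator: |0.061905| − 0.004762 = 0.057143.
SE₀ = √(0.50·0.50/105) = 0.048795.
z = +0.057143/0.048795 = 1.171.

z = 1.171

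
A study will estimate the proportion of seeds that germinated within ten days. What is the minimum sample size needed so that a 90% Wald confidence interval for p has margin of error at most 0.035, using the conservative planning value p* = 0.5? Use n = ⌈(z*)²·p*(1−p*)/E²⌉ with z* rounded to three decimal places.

For 90% confidence, z* = 1.645.
p*(1−p*) = 0.2500.
Required n before rounding: 2.706025 × 0.2500 / 0.035² = 552.250.
⌈552.250⌉ = 553.

n = 553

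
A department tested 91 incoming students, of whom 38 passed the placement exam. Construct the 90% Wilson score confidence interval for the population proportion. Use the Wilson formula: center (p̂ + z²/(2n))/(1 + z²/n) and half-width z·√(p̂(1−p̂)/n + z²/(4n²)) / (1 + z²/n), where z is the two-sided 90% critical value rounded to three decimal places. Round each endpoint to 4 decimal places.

(0.3361, 0.5038)

Here p̂ = 38/91 = 0.41758 and z = 1.645 (z² = 2.706025).
Denominator 1 + z²/n = 1 + 2.706025/91 = 1.029737.
Center = (0.41758 + 0.014868)/1.029737 = 0.41996.
Radicand: p̂(1−p̂)/n + z²/(4n²) = 0.002672608 + 0.000081694 = 0.002754302.
Half-width = z·√(radicand)/denom = 1.645·0.052481/1.029737 = 0.08384.
So the interval runs from 0.3361 to 0.5038.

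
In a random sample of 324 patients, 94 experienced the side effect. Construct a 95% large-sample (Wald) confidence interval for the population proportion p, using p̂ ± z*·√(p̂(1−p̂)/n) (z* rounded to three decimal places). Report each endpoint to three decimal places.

The sample proportion is 94/324 = 0.29012.
Standard error of p̂: √(0.205952/324) = √0.000635654 = 0.025212.
The 95% critical value is z* = 1.960.
Margin = 1.960·0.025212 = 0.04942.
CI: 0.29012 ± 0.04942 = (0.241, 0.340).

(0.241, 0.340)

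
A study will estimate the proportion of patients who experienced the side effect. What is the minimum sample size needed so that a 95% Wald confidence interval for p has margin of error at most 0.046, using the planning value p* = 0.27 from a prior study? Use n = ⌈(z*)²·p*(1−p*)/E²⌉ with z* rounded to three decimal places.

For 95% confidence, z* = 1.960.
p*(1−p*) = 0.27·0.73 = 0.1971.
(z*)²·p*(1−p*)/E² = 3.841600·0.1971/0.002116 = 357.835.
⌈357.835⌉ = 358.

n = 358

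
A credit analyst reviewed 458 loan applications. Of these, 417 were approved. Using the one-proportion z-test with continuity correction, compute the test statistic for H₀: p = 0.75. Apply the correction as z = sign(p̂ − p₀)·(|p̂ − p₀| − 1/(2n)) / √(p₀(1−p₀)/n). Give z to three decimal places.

z = 7.878

Sample proportion p̂ = 417/458 = 0.91048. p̂ − p₀ = 0.160480.
1/(2n) = 0.001092.
Corrected numerator: |0.160480| − 0.001092 = 0.159388.
SE₀ = √(0.75·0.25/458) = 0.020233.
z = (+)0.159388/0.020233 = 7.878.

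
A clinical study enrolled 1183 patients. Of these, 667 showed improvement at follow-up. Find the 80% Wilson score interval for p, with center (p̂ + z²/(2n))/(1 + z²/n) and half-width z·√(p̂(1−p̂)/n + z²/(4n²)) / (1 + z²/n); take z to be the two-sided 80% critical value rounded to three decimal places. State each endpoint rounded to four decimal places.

p̂ = 667/1183 = 0.56382; z = 1.282, so z² = 1.643524.
Denominator 1 + z²/n = 1 + 1.643524/1183 = 1.001389.
Center = (0.56382 + 0.000695)/1.001389 = 0.56373.
Radicand: p̂(1−p̂)/n + z²/(4n²) = 0.000207884 + 0.000000294 = 0.000208178.
Half-width = 1.282·√0.000208178/1.001389 = 0.01847.
CI: 0.56373 ± 0.01847 = (0.5453, 0.5822).

(0.5453, 0.5822)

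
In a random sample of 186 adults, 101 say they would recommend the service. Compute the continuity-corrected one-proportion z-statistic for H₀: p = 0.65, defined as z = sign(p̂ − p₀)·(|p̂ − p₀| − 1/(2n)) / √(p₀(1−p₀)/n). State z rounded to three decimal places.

The sample proportion is 101/186 = 0.54301. p̂ − p₀ = -0.106989.
1/(2n) = 0.002688.
Corrected numerator: |-0.106989| − 0.002688 = 0.104301.
SE₀ = √(0.65·0.35/186) = 0.034973.
z = −0.104301/0.034973 = -2.982.

z = -2.982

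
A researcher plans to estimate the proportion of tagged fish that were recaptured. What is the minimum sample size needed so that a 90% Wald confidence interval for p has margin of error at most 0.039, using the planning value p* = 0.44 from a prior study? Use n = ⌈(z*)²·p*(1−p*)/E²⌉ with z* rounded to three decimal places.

For 90% confidence, z* = 1.645.
p*(1−p*) = 0.2464.
(z*)²·p*(1−p*)/E² = 2.706025·0.2464/0.001521 = 438.372.
⌈438.372⌉ = 439.

n = 439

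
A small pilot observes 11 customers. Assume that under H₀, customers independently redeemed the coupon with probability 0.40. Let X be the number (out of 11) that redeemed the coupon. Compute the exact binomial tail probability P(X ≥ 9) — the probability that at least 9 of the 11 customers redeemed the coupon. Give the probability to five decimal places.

X ~ Binomial(n=11, p=0.40).
P(X ≥ 9) = C(11,9)·0.40^9·0.60^2 + C(11,10)·0.40^10·0.60^1 + C(11,11)·0.40^11·0.60^0.
= 0.005190 + 0.000692 + 0.000042 = 0.00592.

P = 0.00592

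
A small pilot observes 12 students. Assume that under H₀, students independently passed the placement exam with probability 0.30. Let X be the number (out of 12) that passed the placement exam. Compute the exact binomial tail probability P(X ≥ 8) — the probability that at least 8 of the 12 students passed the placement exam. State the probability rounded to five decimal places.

P = 0.00949

X is binomial with n = 12 and p = 0.30.
P(X ≥ 8) = Σ_{j=8}^{12} C(12,j)·0.30^j·0.70^{12−j}.
= 0.007798 + 0.001485 + 0.000191 + 0.000015 + 0.000001 = 0.00949.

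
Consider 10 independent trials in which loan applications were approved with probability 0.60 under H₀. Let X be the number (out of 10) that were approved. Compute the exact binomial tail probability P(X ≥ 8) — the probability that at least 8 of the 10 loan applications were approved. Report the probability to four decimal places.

X is binomial with n = 10 and p = 0.60.
P(X ≥ 8) = C(10,8)·0.60^8·0.40^2 + C(10,9)·0.60^9·0.40^1 + C(10,10)·0.60^10·0.40^0.
= 0.120932 + 0.040311 + 0.006047 = 0.1673.

P = 0.1673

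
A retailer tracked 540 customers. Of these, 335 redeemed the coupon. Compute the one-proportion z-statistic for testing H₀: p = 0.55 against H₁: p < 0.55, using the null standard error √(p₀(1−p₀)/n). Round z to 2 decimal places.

z = 3.29

p̂ = 335/540 = 0.62037.
SE₀ = √(0.55·0.45/540) = 0.021409.
z = (p̂ − p₀)/SE = (0.62037 − 0.55)/0.021409 = 3.29.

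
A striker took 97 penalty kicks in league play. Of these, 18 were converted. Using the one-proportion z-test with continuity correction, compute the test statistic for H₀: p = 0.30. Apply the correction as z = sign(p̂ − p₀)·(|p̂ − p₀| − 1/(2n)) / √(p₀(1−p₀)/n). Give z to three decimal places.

z = -2.349

With x = 18 successes in n = 97, p̂ = 0.18557. p̂ − p₀ = -0.114433.
1/(2n) = 0.005155.
Corrected numerator: |-0.114433| − 0.005155 = 0.109278.
SE₀ = √(0.30·0.70/97) = 0.046529.
z = (−)0.109278/0.046529 = -2.349.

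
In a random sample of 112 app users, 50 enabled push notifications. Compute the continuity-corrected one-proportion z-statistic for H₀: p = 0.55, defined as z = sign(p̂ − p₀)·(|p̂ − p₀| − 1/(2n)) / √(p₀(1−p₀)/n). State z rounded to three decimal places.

With x = 50 successes in n = 112, p̂ = 0.44643. p̂ − p₀ = -0.103571.
Continuity correction 1/(2n) = 1/224 = 0.004464.
Corrected numerator: |-0.103571| − 0.004464 = 0.099107.
Null standard error: √(0.55·0.45/112) = √0.002209821 = 0.047009.
z = (−)0.099107/0.047009 = -2.108.

z = -2.108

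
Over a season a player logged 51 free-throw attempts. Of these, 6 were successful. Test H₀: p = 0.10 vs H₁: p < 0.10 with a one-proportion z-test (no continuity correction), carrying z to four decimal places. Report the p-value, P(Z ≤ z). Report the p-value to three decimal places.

p-value = 0.663

The sample proportion is 6/51 = 0.11765.
Null standard error: √(0.10·0.90/51) = √0.001764706 = 0.042008.
z = (p̂ − p₀)/SE = (6/51 − 0.10)/0.042008 ≈ 0.4201.
p-value = P(Z ≤ z) with z = 0.4201 → 0.663.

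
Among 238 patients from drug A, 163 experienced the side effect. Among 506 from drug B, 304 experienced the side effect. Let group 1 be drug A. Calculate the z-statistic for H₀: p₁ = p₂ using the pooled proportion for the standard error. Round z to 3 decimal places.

Sample proportions: p̂₁ = 163/238 = 0.68487 and p̂₂ = 304/506 = 0.60079.
Pooled p̂ = (163+304)/(238+506) = 467/744 = 0.62769.
SE = √[p̂(1−p̂)(1/n₁+1/n₂)] = √[0.62769·0.37231·(1/238+1/506)] ≈ 0.037997.
z = 0.08408/0.037997 = 2.213.

z = 2.213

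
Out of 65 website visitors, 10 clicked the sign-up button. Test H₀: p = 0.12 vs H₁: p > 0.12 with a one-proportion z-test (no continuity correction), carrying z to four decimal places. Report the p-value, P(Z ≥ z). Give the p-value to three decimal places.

p-value = 0.201

Sample proportion p̂ = 10/65 = 0.15385.
Under H₀, SE = √(p₀(1−p₀)/n) = √(0.12·0.88/65) = √0.001624615 = 0.040307.
Test statistic (full precision, shown to 4 dp): z = (10/65 − 0.12)/SE₀ ≈ 0.8397.
From the standard normal, P(Z ≥ z) = 0.201.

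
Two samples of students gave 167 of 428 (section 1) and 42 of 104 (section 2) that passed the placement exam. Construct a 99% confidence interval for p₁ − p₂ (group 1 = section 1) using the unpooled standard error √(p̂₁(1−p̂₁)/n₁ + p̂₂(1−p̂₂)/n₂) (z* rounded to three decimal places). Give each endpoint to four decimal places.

p̂₁ = 0.39019, p̂₂ = 0.40385, so the observed difference is -0.01366.
Unpooled SE = √(p̂₁(1−p̂₁)/n₁ + p̂₂(1−p̂₂)/n₂) = √(0.000555937 + 0.002314947) = 0.053581.
z* = 2.576 at the 99% level. Margin of error = 0.13802.
CI: -0.01366 ± 0.13802 = (-0.1517, 0.1244).

(-0.1517, 0.1244)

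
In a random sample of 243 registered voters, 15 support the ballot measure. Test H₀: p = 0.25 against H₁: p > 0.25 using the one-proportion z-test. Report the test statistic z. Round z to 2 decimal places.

z = -6.78

With x = 15 successes in n = 243, p̂ = 0.06173.
Null standard error: √(0.25·0.75/243) = √0.000771605 = 0.027778.
z = (p̂ − p₀)/SE = (0.06173 − 0.25)/0.027778 = -6.78.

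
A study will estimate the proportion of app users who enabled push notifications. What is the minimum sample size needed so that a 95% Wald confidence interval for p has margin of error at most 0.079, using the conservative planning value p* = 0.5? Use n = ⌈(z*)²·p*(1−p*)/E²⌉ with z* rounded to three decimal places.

For 95% confidence, z* = 1.960.
p*(1−p*) = 0.50·0.50 = 0.2500.
Required n before rounding: 3.841600 × 0.2500 / 0.079² = 153.886.
⌈153.886⌉ = 154.

n = 154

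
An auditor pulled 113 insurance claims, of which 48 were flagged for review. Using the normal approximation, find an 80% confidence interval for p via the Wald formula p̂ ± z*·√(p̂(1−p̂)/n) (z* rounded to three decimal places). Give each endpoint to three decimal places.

(0.365, 0.484)

Sample proportion p̂ = 48/113 = 0.42478.
SE = √(p̂(1−p̂)/n) = √(0.244342/113) = 0.046501.
z* = 1.282 at the 80% level.
Margin of error: 1.282 × 0.046501 = 0.05961.
So the interval runs from 0.365 to 0.484.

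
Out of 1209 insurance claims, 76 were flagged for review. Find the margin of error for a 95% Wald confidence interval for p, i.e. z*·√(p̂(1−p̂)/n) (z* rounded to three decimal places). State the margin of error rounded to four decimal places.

With x = 76 successes in n = 1209, p̂ = 0.06286.
SE(p̂) = √(0.06286·0.93714/1209) = 0.006980.
The 95% critical value is z* = 1.960.
ME = 1.960·0.006980 = 0.0137.

ME = 0.0137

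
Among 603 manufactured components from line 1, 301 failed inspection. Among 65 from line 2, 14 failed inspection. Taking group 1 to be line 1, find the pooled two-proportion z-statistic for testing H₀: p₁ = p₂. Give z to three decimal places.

z = 4.355

Sample proportions: p̂₁ = 301/603 = 0.49917 and p̂₂ = 14/65 = 0.21538.
Pooling: p̂ = 315/668 = 0.47156.
Pooled SE = √[0.2491910·0.01704299] ≈ 0.065169.
z = 0.28379/0.065169 = 4.355.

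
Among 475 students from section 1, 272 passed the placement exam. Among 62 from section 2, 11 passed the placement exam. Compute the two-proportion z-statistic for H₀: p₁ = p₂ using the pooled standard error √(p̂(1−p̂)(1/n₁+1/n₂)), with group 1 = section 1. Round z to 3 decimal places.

Sample proportions: p̂₁ = 272/475 = 0.57263 and p̂₂ = 11/62 = 0.17742.
Pooling: p̂ = 283/537 = 0.52700.
SE = √[p̂(1−p̂)(1/n₁+1/n₂)] = √[0.52700·0.47300·(1/475+1/62)] ≈ 0.067419.
z = (p̂₁ − p̂₂)/SE = (0.57263 − 0.17742)/0.067419 = 0.39521/0.067419 = 5.862.

z = 5.862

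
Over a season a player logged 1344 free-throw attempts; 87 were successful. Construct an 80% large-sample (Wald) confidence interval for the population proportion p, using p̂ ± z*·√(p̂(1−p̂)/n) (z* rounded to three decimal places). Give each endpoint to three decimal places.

p̂ = 87/1344 = 0.06473.
SE(p̂) = √(0.06473·0.93527/1344) = 0.006712.
For 80% confidence, z* = 1.282.
Margin of error: 1.282 × 0.006712 = 0.00860.
Interval: 0.06473 ± 0.00860 → (0.056, 0.073).

(0.056, 0.073)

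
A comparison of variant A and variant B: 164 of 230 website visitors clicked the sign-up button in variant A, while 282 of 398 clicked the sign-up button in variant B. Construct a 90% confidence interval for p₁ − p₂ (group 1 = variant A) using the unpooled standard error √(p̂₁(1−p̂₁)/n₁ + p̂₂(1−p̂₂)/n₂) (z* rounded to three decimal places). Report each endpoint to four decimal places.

(-0.0572, 0.0662)

p̂₁ = 164/230 = 0.71304, p̂₂ = 282/398 = 0.70854; p̂₁ − p̂₂ = 0.00450.
Unpooled SE = √(p̂₁(1−p̂₁)/n₁ + p̂₂(1−p̂₂)/n₂) = √(0.000889619 + 0.000518869) = 0.037530.
For 90% confidence, z* = 1.645. Margin of error = 0.06174.
So the interval runs from -0.0572 to 0.0662.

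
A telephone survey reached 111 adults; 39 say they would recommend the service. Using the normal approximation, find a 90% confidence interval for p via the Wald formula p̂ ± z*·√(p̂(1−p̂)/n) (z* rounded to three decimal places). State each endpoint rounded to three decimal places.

(0.277, 0.426)

Sample proportion p̂ = 39/111 = 0.35135.
SE(p̂) = √(0.35135·0.64865/111) = 0.045312.
The 90% critical value is z* = 1.645.
Margin = 1.645·0.045312 = 0.07454.
So the interval runs from 0.277 to 0.426.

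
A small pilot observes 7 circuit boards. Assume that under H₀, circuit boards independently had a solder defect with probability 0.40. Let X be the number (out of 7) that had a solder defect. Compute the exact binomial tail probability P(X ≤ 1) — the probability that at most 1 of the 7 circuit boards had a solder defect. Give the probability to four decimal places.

X is binomial with n = 7 and p = 0.40.
P(X ≤ 1) = C(7,0)·0.40^0·0.60^7 + C(7,1)·0.40^1·0.60^6.
= 0.027994 + 0.130637 = 0.1586.

P = 0.1586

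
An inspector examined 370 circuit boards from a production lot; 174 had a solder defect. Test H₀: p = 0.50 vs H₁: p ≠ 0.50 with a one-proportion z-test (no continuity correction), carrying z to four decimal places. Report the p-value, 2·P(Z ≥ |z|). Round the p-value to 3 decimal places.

p-value = 0.253

p̂ = 174/370 = 0.47027.
SE₀ = √(0.50·0.50/370) = 0.025994.
Test statistic (full precision, shown to 4 dp): z = (174/370 − 0.50)/SE₀ ≈ -1.1437.
p-value = 2·P(Z ≥ |z|) with z = -1.1437 → 0.253.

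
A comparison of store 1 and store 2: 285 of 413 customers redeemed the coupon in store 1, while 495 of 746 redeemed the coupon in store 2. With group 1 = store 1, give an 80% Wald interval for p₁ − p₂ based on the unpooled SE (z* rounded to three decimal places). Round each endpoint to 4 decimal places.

(-0.0101, 0.0632)

p̂₁ = 0.69007, p̂₂ = 0.66354, so the observed difference is 0.02653.
SE = √(0.000517851 + 0.000299269) = √0.000817120 = 0.028585.
For 80% confidence, z* = 1.282. Margin of error = 0.03665.
Interval: 0.02653 ± 0.03665 → (-0.0101, 0.0632).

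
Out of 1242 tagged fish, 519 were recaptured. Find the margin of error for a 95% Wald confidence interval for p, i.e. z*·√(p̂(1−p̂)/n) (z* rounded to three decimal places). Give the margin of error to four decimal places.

p̂ = 519/1242 = 0.41787.
SE = √(p̂(1−p̂)/n) = √(0.243255/1242) = 0.013995.
z* = 1.960 at the 95% level.
Margin of error = z*·SE = 1.960 × 0.013995 = 0.0274.

ME = 0.0274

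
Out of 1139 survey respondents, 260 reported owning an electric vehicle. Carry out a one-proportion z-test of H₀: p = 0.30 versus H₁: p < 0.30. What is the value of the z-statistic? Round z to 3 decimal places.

z = -5.283

p̂ = 260/1139 = 0.22827.
Under H₀, SE = √(p₀(1−p₀)/n) = √(0.30·0.70/1139) = √0.000184372 = 0.013578.
Test statistic: z = -0.07173/0.013578 = -5.283.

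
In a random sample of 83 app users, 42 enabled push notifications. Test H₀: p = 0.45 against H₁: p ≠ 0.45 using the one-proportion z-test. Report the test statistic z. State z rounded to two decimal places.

With x = 42 successes in n = 83, p̂ = 0.50602.
Null standard error: √(0.45·0.55/83) = √0.002981928 = 0.054607.
z = (p̂ − p₀)/SE = (0.50602 − 0.45)/0.054607 = 1.03.

z = 1.03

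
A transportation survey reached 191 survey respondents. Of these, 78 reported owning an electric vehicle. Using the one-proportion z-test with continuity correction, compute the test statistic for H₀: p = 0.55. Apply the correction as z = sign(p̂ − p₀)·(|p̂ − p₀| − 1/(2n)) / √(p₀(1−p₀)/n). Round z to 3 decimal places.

z = -3.862

The sample proportion is 78/191 = 0.40838. p̂ − p₀ = -0.141623.
Continuity correction 1/(2n) = 1/382 = 0.002618.
Corrected numerator: |-0.141623| − 0.002618 = 0.139005.
SE₀ = √(0.55·0.45/191) = 0.035997.
z = (−)0.139005/0.035997 = -3.862.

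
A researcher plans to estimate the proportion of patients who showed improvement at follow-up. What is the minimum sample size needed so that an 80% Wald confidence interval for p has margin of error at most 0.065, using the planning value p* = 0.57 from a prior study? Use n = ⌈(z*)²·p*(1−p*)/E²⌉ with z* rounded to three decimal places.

n = 96

For 80% confidence, z* = 1.282.
p*(1−p*) = 0.57·0.43 = 0.2451.
Required n before rounding: 1.643524 × 0.2451 / 0.065² = 95.344.
Rounding up, n = 96.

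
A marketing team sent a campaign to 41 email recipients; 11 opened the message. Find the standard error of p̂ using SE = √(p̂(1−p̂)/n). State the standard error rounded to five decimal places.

SE = 0.06920

Sample proportion p̂ = 11/41 = 0.26829.
p̂(1−p̂) = 0.26829·0.73171 = 0.196310.
SE = √(0.196310/41) = √0.004788049 = 0.06920.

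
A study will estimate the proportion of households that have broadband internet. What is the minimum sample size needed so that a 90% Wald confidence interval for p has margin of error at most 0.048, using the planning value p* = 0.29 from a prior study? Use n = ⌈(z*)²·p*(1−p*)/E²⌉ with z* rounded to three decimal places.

The 90% critical value is z* = 1.645.
p*(1−p*) = 0.29·0.71 = 0.2059.
Required n before rounding: 2.706025 × 0.2059 / 0.048² = 241.827.
Rounding up, n = 242.

n = 242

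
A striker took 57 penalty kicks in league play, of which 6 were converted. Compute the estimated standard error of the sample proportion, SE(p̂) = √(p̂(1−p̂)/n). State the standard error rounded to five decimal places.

SE = 0.04065

Sample proportion p̂ = 6/57 = 0.10526.
p̂(1−p̂) = 0.10526·0.89474 = 0.094180.
Dividing by n and taking the root: √0.001652281 = 0.04065.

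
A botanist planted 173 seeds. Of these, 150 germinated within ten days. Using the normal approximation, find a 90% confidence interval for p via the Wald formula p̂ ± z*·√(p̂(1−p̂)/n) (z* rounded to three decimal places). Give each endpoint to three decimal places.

(0.825, 0.910)

The sample proportion is 150/173 = 0.86705.
Standard error of p̂: √(0.115273/173) = √0.000666317 = 0.025813.
z* = 1.645 at the 90% level.
Margin of error: 1.645 × 0.025813 = 0.04246.
Interval: 0.86705 ± 0.04246 → (0.825, 0.910).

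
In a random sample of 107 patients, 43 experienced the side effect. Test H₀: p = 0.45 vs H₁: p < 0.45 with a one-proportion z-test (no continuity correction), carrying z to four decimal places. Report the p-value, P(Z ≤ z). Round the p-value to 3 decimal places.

p-value = 0.158

p̂ = 43/107 = 0.40187.
SE₀ = √(0.45·0.55/107) = 0.048095.
Test statistic (full precision, shown to 4 dp): z = (43/107 − 0.45)/SE₀ ≈ -1.0008.
From the standard normal, P(Z ≤ z) = 0.158.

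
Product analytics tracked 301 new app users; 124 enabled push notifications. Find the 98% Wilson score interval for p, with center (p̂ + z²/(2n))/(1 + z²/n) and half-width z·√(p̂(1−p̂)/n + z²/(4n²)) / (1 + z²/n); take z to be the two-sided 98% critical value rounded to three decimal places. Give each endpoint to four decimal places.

Here p̂ = 124/301 = 0.41196 and z = 2.326 (z² = 5.410276).
1 + z²/n = 1.017974.
Center = (0.41196 + 0.008987)/1.017974 = 0.41351.
Radicand: p̂(1−p̂)/n + z²/(4n²) = 0.000804814 + 0.000014929 = 0.000819743.
Half-width = 2.326·√0.000819743/1.017974 = 0.06542.
CI: 0.41351 ± 0.06542 = (0.3481, 0.4789).

(0.3481, 0.4789)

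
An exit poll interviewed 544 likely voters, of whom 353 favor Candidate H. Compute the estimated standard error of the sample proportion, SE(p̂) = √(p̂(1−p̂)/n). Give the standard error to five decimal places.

Sample proportion p̂ = 353/544 = 0.64890.
p̂(1−p̂) = 0.227829.
SE = √(0.227829/544) = √0.000418803 = 0.02046.

SE = 0.02046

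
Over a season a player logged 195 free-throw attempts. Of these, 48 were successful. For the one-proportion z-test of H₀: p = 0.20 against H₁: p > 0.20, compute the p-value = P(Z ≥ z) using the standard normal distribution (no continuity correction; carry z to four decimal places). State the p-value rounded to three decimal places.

p̂ = 48/195 = 0.24615.
Null standard error: √(0.20·0.80/195) = √0.000820513 = 0.028645.
z = (p̂ − p₀)/SE = (48/195 − 0.20)/0.028645 ≈ 1.6113.
p-value = P(Z ≥ z) with z = 1.6113 → 0.054.

p-value = 0.054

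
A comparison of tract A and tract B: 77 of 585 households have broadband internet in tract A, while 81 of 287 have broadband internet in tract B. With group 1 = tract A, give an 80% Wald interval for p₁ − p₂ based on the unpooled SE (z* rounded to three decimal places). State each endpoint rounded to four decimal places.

p̂₁ = 0.13162, p̂₂ = 0.28223, so the observed difference is -0.15061.
Unpooled SE = √(p̂₁(1−p̂₁)/n₁ + p̂₂(1−p̂₂)/n₂) = √(0.000195383 + 0.000705840) = 0.030020.
The 80% critical value is z* = 1.282. Margin = 1.282·0.030020 = 0.03849.
CI: -0.15061 ± 0.03849 = (-0.1891, -0.1121).

(-0.1891, -0.1121)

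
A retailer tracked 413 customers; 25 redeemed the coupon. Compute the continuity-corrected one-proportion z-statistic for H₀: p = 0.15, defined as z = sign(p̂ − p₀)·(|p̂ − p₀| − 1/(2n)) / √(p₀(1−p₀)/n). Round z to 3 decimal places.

z = -5.023

p̂ = 25/413 = 0.06053. p̂ − p₀ = -0.089467.
Continuity correction 1/(2n) = 1/826 = 0.001211.
Corrected numerator: |-0.089467| − 0.001211 = 0.088256.
SE₀ = √(0.15·0.85/413) = 0.017570.
z = (−)0.088256/0.017570 = -5.023.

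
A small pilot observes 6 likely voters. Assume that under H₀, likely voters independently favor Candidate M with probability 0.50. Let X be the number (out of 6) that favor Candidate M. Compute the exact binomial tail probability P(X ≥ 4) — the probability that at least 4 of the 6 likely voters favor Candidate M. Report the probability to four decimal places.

P = 0.3438

X ~ Binomial(n=6, p=0.50).
P(X ≥ 4) = C(6,4)·0.50^4·0.50^2 + C(6,5)·0.50^5·0.50^1 + C(6,6)·0.50^6·0.50^0.
= 0.234375 + 0.093750 + 0.015625 = 0.3438.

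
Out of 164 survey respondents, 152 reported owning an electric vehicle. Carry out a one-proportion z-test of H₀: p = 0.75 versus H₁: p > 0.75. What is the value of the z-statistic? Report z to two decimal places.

z = 5.23

Sample proportion p̂ = 152/164 = 0.92683.
SE₀ = √(0.75·0.25/164) = 0.033813.
z = (0.92683 − 0.75)/0.033813 = 0.17683/0.033813 = 5.23.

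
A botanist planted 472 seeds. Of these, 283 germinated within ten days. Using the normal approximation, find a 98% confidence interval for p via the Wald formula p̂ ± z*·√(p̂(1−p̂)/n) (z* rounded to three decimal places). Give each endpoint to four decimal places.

The sample proportion is 283/472 = 0.59958.
Standard error of p̂: √(0.240085/472) = √0.000508654 = 0.022553.
z* = 2.326 at the 98% level.
Margin = 2.326·0.022553 = 0.05246.
Interval: 0.59958 ± 0.05246 → (0.5471, 0.6520).

(0.5471, 0.6520)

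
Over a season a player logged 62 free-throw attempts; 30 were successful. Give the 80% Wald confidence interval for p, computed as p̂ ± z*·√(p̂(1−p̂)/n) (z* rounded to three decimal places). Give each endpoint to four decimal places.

(0.4025, 0.5652)

Sample proportion p̂ = 30/62 = 0.48387.
SE = √(p̂(1−p̂)/n) = √(0.249740/62) = 0.063467.
The 80% critical value is z* = 1.282.
Margin = 1.282·0.063467 = 0.08136.
CI: 0.48387 ± 0.08136 = (0.4025, 0.5652).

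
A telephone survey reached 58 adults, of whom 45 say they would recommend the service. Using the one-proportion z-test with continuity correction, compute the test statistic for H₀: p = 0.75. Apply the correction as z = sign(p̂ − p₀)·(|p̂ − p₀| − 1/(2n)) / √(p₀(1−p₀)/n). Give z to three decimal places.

z = 0.303

p̂ = 45/58 = 0.77586. p̂ − p₀ = 0.025862.
1/(2n) = 0.008621.
Corrected numerator: |0.025862| − 0.008621 = 0.017241.
Null standard error: √(0.75·0.25/58) = √0.003232759 = 0.056857.
z = (+)0.017241/0.056857 = 0.303.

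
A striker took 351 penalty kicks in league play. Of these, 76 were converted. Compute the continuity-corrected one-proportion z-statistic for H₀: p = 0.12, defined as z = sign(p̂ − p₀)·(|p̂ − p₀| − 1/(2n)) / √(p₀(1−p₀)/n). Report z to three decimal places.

z = 5.483

The sample proportion is 76/351 = 0.21652. p̂ − p₀ = 0.096524.
1/(2n) = 0.001425.
Corrected numerator: |0.096524| − 0.001425 = 0.095099.
Under H₀, SE = √(p₀(1−p₀)/n) = √(0.12·0.88/351) = √0.000300855 = 0.017345.
z = (+)0.095099/0.017345 = 5.483.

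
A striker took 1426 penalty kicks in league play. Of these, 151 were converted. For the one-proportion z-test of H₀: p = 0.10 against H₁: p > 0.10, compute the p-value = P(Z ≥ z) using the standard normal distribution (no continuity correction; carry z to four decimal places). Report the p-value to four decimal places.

p̂ = 151/1426 = 0.10589.
SE₀ = √(0.10·0.90/1426) = 0.007944.
Test statistic (full precision, shown to 4 dp): z = (151/1426 − 0.10)/SE₀ ≈ 0.7415.
From the standard normal, P(Z ≥ z) = 0.2292.

p-value = 0.2292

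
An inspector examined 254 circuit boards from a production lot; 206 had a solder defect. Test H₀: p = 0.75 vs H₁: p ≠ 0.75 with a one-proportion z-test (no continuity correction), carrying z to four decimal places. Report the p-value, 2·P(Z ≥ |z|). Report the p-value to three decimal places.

The sample proportion is 206/254 = 0.81102.
Null standard error: √(0.75·0.25/254) = √0.000738189 = 0.027170.
z = (p̂ − p₀)/SE = (206/254 − 0.75)/0.027170 ≈ 2.2460.
p-value = 2·P(Z ≥ |z|) with z = 2.2460 → 0.025.

p-value = 0.025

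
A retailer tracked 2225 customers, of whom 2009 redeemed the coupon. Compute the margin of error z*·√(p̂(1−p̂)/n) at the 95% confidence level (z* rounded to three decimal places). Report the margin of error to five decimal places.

ME = 0.01230

Sample proportion p̂ = 2009/2225 = 0.90292.
SE(p̂) = √(0.90292·0.09708/2225) = 0.006277.
z* = 1.960 at the 95% level.
So ME = 0.01230.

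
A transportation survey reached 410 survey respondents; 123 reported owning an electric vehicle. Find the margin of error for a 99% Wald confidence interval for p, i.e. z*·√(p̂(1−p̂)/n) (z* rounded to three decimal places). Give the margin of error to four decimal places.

With x = 123 successes in n = 410, p̂ = 0.30000.
Standard error of p̂: √(0.210000/410) = √0.000512195 = 0.022632.
The 99% critical value is z* = 2.576.
So ME = 0.0583.

ME = 0.0583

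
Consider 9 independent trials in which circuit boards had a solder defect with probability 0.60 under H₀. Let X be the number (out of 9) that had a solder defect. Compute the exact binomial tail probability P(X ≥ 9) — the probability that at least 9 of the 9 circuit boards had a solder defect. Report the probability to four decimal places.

P = 0.0101

X is binomial with n = 9 and p = 0.60.
P(X ≥ 9) = C(9,9)·0.60^9·0.40^0.
= 0.010078 = 0.0101.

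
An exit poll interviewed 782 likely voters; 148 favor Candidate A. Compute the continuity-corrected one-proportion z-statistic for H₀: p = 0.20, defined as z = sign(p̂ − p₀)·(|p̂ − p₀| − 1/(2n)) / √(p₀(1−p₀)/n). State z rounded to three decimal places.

Sample proportion p̂ = 148/782 = 0.18926. p̂ − p₀ = -0.010742.
Continuity correction 1/(2n) = 1/1564 = 0.000639.
Corrected numerator: |-0.010742| − 0.000639 = 0.010103.
Null standard error: √(0.20·0.80/782) = √0.000204604 = 0.014304.
z = (−)0.010103/0.014304 = -0.706.

z = -0.706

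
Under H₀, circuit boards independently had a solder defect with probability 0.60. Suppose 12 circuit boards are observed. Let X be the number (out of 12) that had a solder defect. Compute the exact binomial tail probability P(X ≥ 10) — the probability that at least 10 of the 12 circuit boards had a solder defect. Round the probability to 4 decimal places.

X ~ Binomial(n=12, p=0.60).
P(X ≥ 10) = C(12,10)·0.60^10·0.40^2 + C(12,11)·0.60^11·0.40^1 + C(12,12)·0.60^12·0.40^0.
= 0.063852 + 0.017414 + 0.002177 = 0.0834.

P = 0.0834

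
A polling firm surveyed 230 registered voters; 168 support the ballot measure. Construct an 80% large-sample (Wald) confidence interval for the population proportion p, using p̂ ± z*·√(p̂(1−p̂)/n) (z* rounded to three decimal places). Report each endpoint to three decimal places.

With x = 168 successes in n = 230, p̂ = 0.73043.
SE = √(p̂(1−p̂)/n) = √(0.196900/230) = 0.029259.
z* = 1.282 at the 80% level.
Margin of error: 1.282 × 0.029259 = 0.03751.
Interval: 0.73043 ± 0.03751 → (0.693, 0.768).

(0.693, 0.768)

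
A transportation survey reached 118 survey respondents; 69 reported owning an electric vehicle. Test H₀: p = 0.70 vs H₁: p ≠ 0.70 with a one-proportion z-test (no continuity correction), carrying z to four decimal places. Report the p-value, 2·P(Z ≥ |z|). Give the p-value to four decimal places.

p-value = 0.0063

The sample proportion is 69/118 = 0.58475.
SE₀ = √(0.70·0.30/118) = 0.042186.
z = (p̂ − p₀)/SE = (69/118 − 0.70)/0.042186 ≈ -2.7320.
p-value = 2·P(Z ≥ |z|) with z = -2.7320 → 0.0063.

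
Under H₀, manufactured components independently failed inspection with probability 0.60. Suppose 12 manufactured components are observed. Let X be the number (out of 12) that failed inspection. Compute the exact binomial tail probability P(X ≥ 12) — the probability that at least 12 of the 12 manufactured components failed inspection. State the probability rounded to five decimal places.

P = 0.00218

X is binomial with n = 12 and p = 0.60.
P(X ≥ 12) = C(12,12)·0.60^12·0.40^0.
= 0.002177 = 0.00218.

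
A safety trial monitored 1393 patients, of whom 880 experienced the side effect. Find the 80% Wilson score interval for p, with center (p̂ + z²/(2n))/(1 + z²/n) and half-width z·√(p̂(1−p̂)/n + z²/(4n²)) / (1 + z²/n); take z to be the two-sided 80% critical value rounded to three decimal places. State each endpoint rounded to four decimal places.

p̂ = 880/1393 = 0.63173; z = 1.282, so z² = 1.643524.
Denominator 1 + z²/n = 1 + 1.643524/1393 = 1.001180.
Adjusted center: (0.63173 + z²/(2n))/1.001180 = 0.63157.
Radicand: p̂(1−p̂)/n + z²/(4n²) = 0.000167012 + 0.000000212 = 0.000167224.
Half-width = z·√(radicand)/denom = 1.282·0.012931/1.001180 = 0.01656.
Interval: 0.63157 ± 0.01656 → (0.6150, 0.6481).

(0.6150, 0.6481)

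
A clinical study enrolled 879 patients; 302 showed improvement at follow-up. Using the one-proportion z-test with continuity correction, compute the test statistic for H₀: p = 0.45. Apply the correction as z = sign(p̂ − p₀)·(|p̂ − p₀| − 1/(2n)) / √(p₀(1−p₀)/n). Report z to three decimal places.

Sample proportion p̂ = 302/879 = 0.34357. p̂ − p₀ = -0.106428.
1/(2n) = 0.000569.
Corrected numerator: |-0.106428| − 0.000569 = 0.105859.
SE₀ = √(0.45·0.55/879) = 0.016780.
z = (−)0.105859/0.016780 = -6.309.

z = -6.309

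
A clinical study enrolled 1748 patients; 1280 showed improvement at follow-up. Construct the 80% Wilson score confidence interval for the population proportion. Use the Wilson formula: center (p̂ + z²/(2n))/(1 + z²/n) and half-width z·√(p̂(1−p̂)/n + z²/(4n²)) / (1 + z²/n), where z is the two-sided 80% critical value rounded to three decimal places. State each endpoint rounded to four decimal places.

p̂ = 1280/1748 = 0.73227; z = 1.282, so z² = 1.643524.
Denominator 1 + z²/n = 1 + 1.643524/1748 = 1.000940.
Center = (0.73227 + 0.000470)/1.000940 = 0.73205.
Radicand: p̂(1−p̂)/n + z²/(4n²) = 0.000112158 + 0.000000134 = 0.000112292.
Half-width = z·√(radicand)/denom = 1.282·0.010597/1.000940 = 0.01357.
Interval: 0.73205 ± 0.01357 → (0.7185, 0.7456).

(0.7185, 0.7456)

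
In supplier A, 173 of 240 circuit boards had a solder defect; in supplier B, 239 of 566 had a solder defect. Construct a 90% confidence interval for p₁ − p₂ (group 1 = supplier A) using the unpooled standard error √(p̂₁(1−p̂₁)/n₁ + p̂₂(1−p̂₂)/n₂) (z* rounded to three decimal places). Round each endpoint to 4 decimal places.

(0.2400, 0.3572)

p̂₁ = 0.72083, p̂₂ = 0.42226, so the observed difference is 0.29857.
SE = √(0.000838469 + 0.000431019) = √0.001269488 = 0.035630.
The 90% critical value is z* = 1.645. Margin of error = 0.05861.
So the interval runs from 0.2400 to 0.3572.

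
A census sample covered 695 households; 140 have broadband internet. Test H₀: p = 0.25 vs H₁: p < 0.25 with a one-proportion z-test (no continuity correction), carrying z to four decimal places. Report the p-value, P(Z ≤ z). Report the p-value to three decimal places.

p̂ = 140/695 = 0.20144.
Under H₀, SE = √(p₀(1−p₀)/n) = √(0.25·0.75/695) = √0.000269784 = 0.016425.
Test statistic (full precision, shown to 4 dp): z = (140/695 − 0.25)/SE₀ ≈ -2.9565.
p-value = P(Z ≤ z) with z = -2.9565 → 0.002.

p-value = 0.002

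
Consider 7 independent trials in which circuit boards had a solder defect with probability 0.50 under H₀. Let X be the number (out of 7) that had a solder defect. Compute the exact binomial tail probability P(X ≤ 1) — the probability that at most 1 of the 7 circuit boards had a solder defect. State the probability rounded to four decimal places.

P = 0.0625

X ~ Binomial(n=7, p=0.50).
P(X ≤ 1) = C(7,0)·0.50^0·0.50^7 + C(7,1)·0.50^1·0.50^6.
= 0.007812 + 0.054688 = 0.0625.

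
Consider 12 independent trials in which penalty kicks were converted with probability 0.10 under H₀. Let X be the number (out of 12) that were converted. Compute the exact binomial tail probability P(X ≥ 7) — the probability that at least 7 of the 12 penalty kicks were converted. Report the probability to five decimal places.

X is binomial with n = 12 and p = 0.10.
P(X ≥ 7) = Σ_{j=7}^{12} C(12,j)·0.10^j·0.90^{12−j}.
= 0.000047 + 0.000003 + 0.000000 + 0.000000 + 0.000000 + 0.000000 = 0.00005.

P = 0.00005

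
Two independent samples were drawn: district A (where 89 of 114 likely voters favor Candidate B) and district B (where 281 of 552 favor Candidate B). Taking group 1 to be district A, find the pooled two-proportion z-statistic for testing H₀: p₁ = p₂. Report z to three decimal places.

z = 5.314

p̂₁ = 89/114 = 0.78070, p̂₂ = 281/552 = 0.50906.
Pooling: p̂ = 370/666 = 0.55556.
SE = √[p̂(1−p̂)(1/n₁+1/n₂)] = √[0.55556·0.44444·(1/114+1/552)] ≈ 0.051120.
z = (p̂₁ − p̂₂)/SE = (0.78070 − 0.50906)/0.051120 = 0.27164/0.051120 = 5.314.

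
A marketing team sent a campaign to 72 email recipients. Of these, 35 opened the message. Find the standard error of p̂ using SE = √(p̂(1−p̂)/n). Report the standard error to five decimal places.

The sample proportion is 35/72 = 0.48611.
p̂(1−p̂) = 0.249807.
SE = √(0.249807/72) = √0.003469542 = 0.05890.

SE = 0.05890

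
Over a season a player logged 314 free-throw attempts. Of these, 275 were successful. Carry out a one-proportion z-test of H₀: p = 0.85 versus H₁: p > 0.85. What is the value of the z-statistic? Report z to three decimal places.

p̂ = 275/314 = 0.87580.
Null standard error: √(0.85·0.15/314) = √0.000406051 = 0.020151.
z = (p̂ − p₀)/SE = (0.87580 − 0.85)/0.020151 = 1.280.

z = 1.280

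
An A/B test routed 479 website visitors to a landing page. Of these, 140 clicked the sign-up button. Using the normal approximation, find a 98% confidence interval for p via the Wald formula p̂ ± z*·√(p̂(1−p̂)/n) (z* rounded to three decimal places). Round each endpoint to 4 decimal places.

(0.2439, 0.3406)

The sample proportion is 140/479 = 0.29228.
SE = √(p̂(1−p̂)/n) = √(0.206851/479) = 0.020781.
z* = 2.326 at the 98% level.
Margin of error: 2.326 × 0.020781 = 0.04834.
So the interval runs from 0.2439 to 0.3406.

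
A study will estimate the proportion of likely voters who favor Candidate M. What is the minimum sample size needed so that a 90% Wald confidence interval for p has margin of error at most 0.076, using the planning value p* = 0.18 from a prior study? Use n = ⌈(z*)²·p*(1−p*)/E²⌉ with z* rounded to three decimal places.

z* = 1.645 at the 90% level.
p*(1−p*) = 0.1476.
(z*)²·p*(1−p*)/E² = 2.706025·0.1476/0.005776 = 69.150.
⌈69.150⌉ = 70.

n = 70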